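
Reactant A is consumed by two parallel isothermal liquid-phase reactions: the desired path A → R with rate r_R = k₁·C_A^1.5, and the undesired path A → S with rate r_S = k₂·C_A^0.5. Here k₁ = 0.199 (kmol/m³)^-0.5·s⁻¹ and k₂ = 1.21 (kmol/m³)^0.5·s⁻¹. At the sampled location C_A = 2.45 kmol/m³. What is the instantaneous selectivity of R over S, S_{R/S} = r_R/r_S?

S_{R/S} = r_R/r_S = (k₁·C_A^1.5)/(k₂·C_A^0.5) = (k₁/k₂)·C_A.
= (0.199×2.450^1.5) / (1.21×2.450^0.5) = 0.7631/1.894 = 0.403.
Since the desired path is higher order in A, keeping C_A high (PFR or concentrated feed) favours R.

0.403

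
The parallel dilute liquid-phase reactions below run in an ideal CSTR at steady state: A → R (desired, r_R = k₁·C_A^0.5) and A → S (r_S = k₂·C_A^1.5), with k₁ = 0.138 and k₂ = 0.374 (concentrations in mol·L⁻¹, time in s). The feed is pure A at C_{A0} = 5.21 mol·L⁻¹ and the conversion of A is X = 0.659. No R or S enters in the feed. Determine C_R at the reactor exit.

Exit C_A = C_{A0}(1−X) = 5.21×0.341 = 1.777 mol·L⁻¹.
A CSTR operates uniformly at the exit composition, giving r_R = 0.1839 and r_S = 0.8856 (each k·C_A^n at C_A = 1.777).
Fraction of consumed A going to R: r_R/(r_R+r_S) = 0.1720.
C_R = 0.1720·C_{A0}·X = 0.1720×5.21×0.659 = 0.590 mol·L⁻¹.

0.590 mol·L⁻¹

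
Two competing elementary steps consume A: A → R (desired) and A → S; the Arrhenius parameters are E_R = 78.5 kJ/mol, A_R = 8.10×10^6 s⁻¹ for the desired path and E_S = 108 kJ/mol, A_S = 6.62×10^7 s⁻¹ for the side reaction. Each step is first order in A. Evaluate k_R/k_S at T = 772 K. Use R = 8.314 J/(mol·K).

12.1

k_R/k_S = (A_R/A_S)·exp[−(E_R−E_S)/(RT)] = (A_R/A_S)·exp[(E_S−E_R)/(RT)].
(E_S−E_R)/(RT) = (108−78.5)×10³/(8.314×772) = 29500/6418 = 4.596.
k_R/k_S = (8.10×10^6/6.62×10^7)·exp(4.596) = 0.1224 × 99.10 = 12.1.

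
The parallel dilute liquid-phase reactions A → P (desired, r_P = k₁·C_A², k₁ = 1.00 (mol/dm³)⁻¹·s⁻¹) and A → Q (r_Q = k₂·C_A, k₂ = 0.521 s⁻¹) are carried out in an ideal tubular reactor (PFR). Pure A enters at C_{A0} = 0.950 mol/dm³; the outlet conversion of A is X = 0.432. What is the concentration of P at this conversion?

0.240 mol/dm³

C_A = C_{A0}(1−X) = 0.5396 mol/dm³.
Along a PFR/batch, dC_Q/dC_A = −r_Q/(r_P+r_Q) = −k₂/(k₂+k₁·C_A).
Integrating from C_{A0} to C_A: C_Q = (0.521/1.00)·ln[(0.521+1.00·0.950)/(0.521+1.00·0.540)] = 0.5210·ln(1.471/1.061) = 0.1704 mol/dm³.
Then C_P = (C_{A0}−C_A) − C_Q = 0.4104 − 0.1704 = 0.2400 mol/dm³.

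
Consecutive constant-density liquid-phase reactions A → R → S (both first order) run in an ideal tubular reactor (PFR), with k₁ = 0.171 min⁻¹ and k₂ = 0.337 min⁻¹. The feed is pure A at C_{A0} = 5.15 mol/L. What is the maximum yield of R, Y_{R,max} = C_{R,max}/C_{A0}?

0.252

Evaluating C_R at τ_opt = ln(k₂/k₁)/(k₂−k₁) gives C_{R,max}/C_{A0} = (k₁/k₂)^[k₂/(k₂−k₁)].
= (0.171/0.337)^(0.337/(0.337−0.171)) = (0.5074)^(2.030) = 0.2523.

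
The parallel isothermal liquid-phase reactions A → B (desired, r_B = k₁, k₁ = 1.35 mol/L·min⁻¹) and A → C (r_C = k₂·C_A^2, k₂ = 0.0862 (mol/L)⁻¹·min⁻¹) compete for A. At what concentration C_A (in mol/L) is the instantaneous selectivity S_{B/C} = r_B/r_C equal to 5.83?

1.64 mol/L

S_{B/C} = (k₁/k₂)·C_A^-2 ⇒ C_A = (S·k₂/k₁)^(-0.5).
= (5.83×0.0862/1.35)^(-0.5) = (0.3723)^(-0.5) = 1.64 mol/L.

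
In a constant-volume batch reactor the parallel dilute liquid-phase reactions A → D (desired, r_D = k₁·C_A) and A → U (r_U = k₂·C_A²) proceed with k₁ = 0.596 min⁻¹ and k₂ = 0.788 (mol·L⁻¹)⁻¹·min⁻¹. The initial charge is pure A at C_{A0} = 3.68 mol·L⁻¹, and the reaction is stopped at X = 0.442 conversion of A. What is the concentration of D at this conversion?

0.345 mol·L⁻¹

C_A = C_{A0}(1−X) = 2.053 mol·L⁻¹.
Along a PFR/batch, dC_D/dC_A = −r_D/(r_D+r_U) = −k₁/(k₁+k₂·C_A).
Integrating from C_{A0} to C_A: C_D = (0.596/0.788)·ln[(0.596+0.788·3.68)/(0.596+0.788·2.05)] = 0.7563·ln(3.496/2.214) = 0.3454 mol·L⁻¹.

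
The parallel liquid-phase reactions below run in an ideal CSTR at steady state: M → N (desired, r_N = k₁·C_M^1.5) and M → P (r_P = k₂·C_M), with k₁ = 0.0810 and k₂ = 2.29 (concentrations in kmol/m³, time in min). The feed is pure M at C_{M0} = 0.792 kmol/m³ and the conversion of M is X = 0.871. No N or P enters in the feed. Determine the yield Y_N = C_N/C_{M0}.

0.00974

Exit C_M = C_{M0}(1−X) = 0.792×0.129 = 0.1022 kmol/m³.
Rates in a CSTR are evaluated at the outlet concentration: r_N = 0.0810×0.1022^1.5 = 0.002645, r_P = 2.29×0.1022 = 0.2340.
Fraction of consumed M going to N: r_N/(r_N+r_P) = 0.01118.
C_N = 0.01118·C_{M0}·X = 0.01118×0.792×0.871 = 0.00771 kmol/m³; Y_N = C_N/C_{M0} = 0.00974.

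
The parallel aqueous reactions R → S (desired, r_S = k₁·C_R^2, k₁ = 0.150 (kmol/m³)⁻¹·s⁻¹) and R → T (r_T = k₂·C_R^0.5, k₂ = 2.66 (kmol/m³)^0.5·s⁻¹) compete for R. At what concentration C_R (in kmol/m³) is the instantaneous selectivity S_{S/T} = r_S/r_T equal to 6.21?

S_{S/T} = (k₁/k₂)·C_R^1.5 ⇒ C_R = (S·k₂/k₁)^(1/1.5).
= (6.21×2.66/0.150)^(0.6667) = (110.1)^(0.6667) = 23.0 kmol/m³.

23.0 kmol/m³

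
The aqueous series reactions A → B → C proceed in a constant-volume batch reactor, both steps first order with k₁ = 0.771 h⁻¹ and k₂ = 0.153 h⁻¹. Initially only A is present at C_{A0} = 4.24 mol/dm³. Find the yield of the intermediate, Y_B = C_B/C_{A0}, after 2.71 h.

0.670

For first-order series with pure A initially, C_B(t) = k₁C_{A0}/(k₂−k₁)·(e^(−k₁t) − e^(−k₂t)).
e^(−k₁t) = e^(−0.771×2.71) = e^(−2.089) = 0.1238; e^(−k₂t) = e^(−0.4146) = 0.6606.
C_B = 0.771×4.24/(0.153−0.771) × (0.1238−0.6606) = (-5.290)×(-0.5368) = 2.840 mol/dm³.
Y_B = C_B/C_{A0} = 2.840/4.24 = 0.670.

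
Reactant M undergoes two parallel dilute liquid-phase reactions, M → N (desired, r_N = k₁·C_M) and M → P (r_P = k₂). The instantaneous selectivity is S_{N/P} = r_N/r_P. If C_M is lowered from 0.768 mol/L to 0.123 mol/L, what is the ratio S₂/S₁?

0.160

S_{N/P} = (k₁/k₂)·C_M, so S₂/S₁ = (C_{M,2}/C_{M,1}).
= 0.123/0.768 = 0.160.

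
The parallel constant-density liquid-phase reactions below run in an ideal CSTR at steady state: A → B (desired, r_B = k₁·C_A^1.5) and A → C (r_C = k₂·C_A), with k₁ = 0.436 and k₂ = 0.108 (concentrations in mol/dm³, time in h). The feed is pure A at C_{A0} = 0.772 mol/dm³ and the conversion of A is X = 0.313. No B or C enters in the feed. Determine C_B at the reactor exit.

0.180 mol/dm³

Exit C_A = C_{A0}(1−X) = 0.772×0.687 = 0.5304 mol/dm³.
A CSTR operates uniformly at the exit composition, giving r_B = 0.1684 and r_C = 0.05728 (each k·C_A^n at C_A = 0.5304).
Fraction of consumed A going to B: r_B/(r_B+r_C) = 0.7462.
C_B = 0.7462·C_{A0}·X = 0.7462×0.772×0.313 = 0.180 mol/dm³.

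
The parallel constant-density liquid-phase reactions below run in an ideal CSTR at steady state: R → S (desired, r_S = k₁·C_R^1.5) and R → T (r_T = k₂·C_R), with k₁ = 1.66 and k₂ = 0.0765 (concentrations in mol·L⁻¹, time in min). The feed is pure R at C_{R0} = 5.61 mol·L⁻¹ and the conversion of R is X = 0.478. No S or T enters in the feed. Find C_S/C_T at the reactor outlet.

37.1

Exit C_R = C_{R0}(1−X) = 5.61×0.522 = 2.928 mol·L⁻¹.
Rates in a CSTR are evaluated at the outlet concentration: r_S = 1.66×2.928^1.5 = 8.319, r_T = 0.0765×2.928 = 0.2240.
Overall selectivity = C_S/C_T = r_Sτ/(r_Tτ) = r_S/r_T = 37.1.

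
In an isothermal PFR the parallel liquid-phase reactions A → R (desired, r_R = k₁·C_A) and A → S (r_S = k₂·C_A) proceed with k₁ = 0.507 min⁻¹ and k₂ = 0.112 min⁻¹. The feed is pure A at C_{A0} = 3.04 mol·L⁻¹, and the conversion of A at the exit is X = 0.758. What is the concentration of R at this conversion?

1.89 mol·L⁻¹

C_A = C_{A0}(1−X) = 0.7357 mol·L⁻¹.
Both paths are first order in A, so the instantaneous fraction to R is constant: dC_R/d(−C_A) = k₁/(k₁+k₂) = 0.8191.
C_R = 0.8191·(C_{A0}−C_A) = 0.8191×2.304 = 1.89 mol·L⁻¹.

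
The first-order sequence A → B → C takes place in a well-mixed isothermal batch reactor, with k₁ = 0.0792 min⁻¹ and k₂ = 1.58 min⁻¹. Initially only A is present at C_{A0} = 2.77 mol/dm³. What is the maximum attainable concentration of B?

0.119 mol/dm³

Evaluating C_B at t_opt = ln(k₂/k₁)/(k₂−k₁) gives C_{B,max}/C_{A0} = (k₁/k₂)^[k₂/(k₂−k₁)].
= (0.0792/1.58)^(1.58/(1.58−0.0792)) = (0.05013)^(1.053) = 0.04280.
C_{B,max} = 0.04280×2.77 = 0.119 mol/dm³.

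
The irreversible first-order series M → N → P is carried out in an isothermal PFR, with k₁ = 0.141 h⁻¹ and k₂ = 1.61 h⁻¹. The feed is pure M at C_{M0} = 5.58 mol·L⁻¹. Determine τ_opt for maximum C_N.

1.66 h

The intermediate peaks when r₁ = r₂, i.e. k₁e^(−k₁τ) = k₂e^(−k₂τ), giving τ_opt = ln(k₂/k₁)/(k₂−k₁).
= ln(1.61/0.141)/(1.61−0.141) = ln(11.42)/1.469 = 2.435/1.469 = 1.66 h.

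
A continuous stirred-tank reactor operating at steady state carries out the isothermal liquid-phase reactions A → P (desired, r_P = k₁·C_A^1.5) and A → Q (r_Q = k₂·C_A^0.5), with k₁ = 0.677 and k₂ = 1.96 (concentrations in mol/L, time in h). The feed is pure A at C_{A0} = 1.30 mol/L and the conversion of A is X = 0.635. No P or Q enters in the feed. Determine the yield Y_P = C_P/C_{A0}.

Exit C_A = C_{A0}(1−X) = 1.30×0.365 = 0.4745 mol/L.
Rates in a CSTR are evaluated at the outlet concentration: r_P = 0.677×0.4745^1.5 = 0.2213, r_Q = 1.96×0.4745^0.5 = 1.350.
Fraction of consumed A going to P: r_P/(r_P+r_Q) = 0.1408.
C_P = 0.1408·C_{A0}·X = 0.1408×1.30×0.635 = 0.116 mol/L; Y_P = C_P/C_{A0} = 0.0894.

0.0894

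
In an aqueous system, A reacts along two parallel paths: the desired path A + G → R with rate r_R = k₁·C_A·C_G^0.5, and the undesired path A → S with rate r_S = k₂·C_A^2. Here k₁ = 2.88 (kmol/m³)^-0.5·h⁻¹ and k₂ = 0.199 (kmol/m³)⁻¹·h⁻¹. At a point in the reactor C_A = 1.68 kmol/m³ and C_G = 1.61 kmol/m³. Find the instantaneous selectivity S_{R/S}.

10.9

S_{R/S} = r_R/r_S = (k₁·C_A·C_G^0.5)/(k₂·C_A^2) = (k₁/k₂)·C_A⁻¹·C_G^0.5.
= (2.88×1.680×1.610^0.5) / (0.199×1.680^2) = 6.139/0.5617 = 10.9.
The undesired path is higher order in A, so low C_A (CSTR or dilute feed) favours R.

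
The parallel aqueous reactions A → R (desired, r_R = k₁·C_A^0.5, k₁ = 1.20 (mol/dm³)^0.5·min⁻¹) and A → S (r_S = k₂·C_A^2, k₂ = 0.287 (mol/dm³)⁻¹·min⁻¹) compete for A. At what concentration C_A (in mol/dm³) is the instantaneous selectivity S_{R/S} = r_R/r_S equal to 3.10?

1.22 mol/dm³

S_{R/S} = (k₁/k₂)·C_A^-1.5 ⇒ C_A = (S·k₂/k₁)^(1/(-1.5)).
= (3.10×0.287/1.20)^(-0.6667) = (0.7414)^(-0.6667) = 1.22 mol/dm³.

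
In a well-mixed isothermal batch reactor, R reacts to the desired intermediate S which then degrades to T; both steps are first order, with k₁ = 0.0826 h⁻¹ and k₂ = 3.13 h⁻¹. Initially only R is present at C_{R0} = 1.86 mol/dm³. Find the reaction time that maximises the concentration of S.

Setting dC_S/dt = 0 gives t_opt = ln(k₂/k₁)/(k₂−k₁).
= ln(3.13/0.0826)/(3.13−0.0826) = ln(37.89)/3.047 = 3.635/3.047 = 1.19 h.

1.19 h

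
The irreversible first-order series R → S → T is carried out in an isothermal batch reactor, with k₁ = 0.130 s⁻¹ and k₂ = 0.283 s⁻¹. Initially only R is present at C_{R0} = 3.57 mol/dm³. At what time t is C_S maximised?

Setting dC_S/dt = 0 gives t_opt = ln(k₂/k₁)/(k₂−k₁).
= ln(0.283/0.130)/(0.283−0.130) = ln(2.177)/0.1530 = 0.7779/0.1530 = 5.08 s.

5.08 s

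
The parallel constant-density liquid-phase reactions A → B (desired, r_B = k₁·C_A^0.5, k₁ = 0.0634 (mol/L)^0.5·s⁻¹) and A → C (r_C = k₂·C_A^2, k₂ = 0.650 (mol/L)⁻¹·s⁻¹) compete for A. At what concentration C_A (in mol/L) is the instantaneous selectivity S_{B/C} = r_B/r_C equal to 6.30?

0.0621 mol/L

S_{B/C} = (k₁/k₂)·C_A^-1.5 ⇒ C_A = (S·k₂/k₁)^(1/(-1.5)).
= (6.30×0.650/0.0634)^(-0.6667) = (64.59)^(-0.6667) = 0.0621 mol/L.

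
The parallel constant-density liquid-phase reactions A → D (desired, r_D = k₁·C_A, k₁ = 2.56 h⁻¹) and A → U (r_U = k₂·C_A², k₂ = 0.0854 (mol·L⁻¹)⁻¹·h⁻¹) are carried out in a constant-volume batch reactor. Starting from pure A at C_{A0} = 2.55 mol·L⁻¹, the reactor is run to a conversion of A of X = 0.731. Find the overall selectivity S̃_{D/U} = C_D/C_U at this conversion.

C_A = C_{A0}(1−X) = 0.6859 mol·L⁻¹.
Along a PFR/batch, dC_D/dC_A = −r_D/(r_D+r_U) = −k₁/(k₁+k₂·C_A).
Integrating from C_{A0} to C_A: C_D = (2.56/0.0854)·ln[(2.56+0.0854·2.55)/(2.56+0.0854·0.686)] = 29.98·ln(2.778/2.619) = 1.769 mol·L⁻¹.
C_U = (C_{A0}−C_A)−C_D = 0.09495 mol·L⁻¹; S̃_{D/U} = 1.769/0.09495 = 18.6.

18.6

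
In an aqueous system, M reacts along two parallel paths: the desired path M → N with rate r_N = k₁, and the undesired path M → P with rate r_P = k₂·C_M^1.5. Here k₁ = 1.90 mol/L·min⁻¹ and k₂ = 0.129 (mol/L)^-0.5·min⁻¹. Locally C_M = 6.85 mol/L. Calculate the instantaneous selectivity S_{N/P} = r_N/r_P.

S_{N/P} = r_N/r_P = (k₁)/(k₂·C_M^1.5) = (k₁/k₂)·C_M^-1.5.
= (1.90) / (0.129×6.850^1.5) = 1.900/2.313 = 0.822.
The undesired path is higher order in M, so low C_M (CSTR or dilute feed) favours N.

0.822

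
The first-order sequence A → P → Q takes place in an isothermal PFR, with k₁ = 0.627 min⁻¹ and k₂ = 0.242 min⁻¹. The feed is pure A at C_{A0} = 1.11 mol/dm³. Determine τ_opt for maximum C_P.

The intermediate peaks when r₁ = r₂, i.e. k₁e^(−k₁τ) = k₂e^(−k₂τ), giving τ_opt = ln(k₂/k₁)/(k₂−k₁).
= ln(0.242/0.627)/(0.242−0.627) = ln(0.3860)/-0.3850 = -0.9520/-0.3850 = 2.47 min.

2.47 min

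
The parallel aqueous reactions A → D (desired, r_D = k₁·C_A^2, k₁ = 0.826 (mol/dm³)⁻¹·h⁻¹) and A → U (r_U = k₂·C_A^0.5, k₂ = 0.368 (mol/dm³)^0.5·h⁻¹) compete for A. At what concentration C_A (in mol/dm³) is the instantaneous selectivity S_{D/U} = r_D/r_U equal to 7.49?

S_{D/U} = (k₁/k₂)·C_A^1.5 ⇒ C_A = (S·k₂/k₁)^(1/1.5).
= (7.49×0.368/0.826)^(0.6667) = (3.337)^(0.6667) = 2.23 mol/dm³.

2.23 mol/dm³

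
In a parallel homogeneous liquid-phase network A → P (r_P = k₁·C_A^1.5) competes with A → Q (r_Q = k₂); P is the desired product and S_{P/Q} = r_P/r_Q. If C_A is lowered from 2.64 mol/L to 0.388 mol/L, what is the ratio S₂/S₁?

0.0563

S_{P/Q} = (k₁/k₂)·C_A^1.5, so S₂/S₁ = (C_{A,2}/C_{A,1})^1.5.
= (0.388/2.64)^1.5 = (0.1470)^1.5 = 0.0563.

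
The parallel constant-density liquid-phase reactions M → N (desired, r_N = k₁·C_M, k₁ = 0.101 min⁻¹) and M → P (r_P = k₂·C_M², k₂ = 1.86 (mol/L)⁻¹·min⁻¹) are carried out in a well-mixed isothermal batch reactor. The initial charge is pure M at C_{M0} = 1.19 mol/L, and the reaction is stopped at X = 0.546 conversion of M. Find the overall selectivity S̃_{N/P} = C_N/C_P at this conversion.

C_M = C_{M0}(1−X) = 0.5403 mol/L.
Along a PFR/batch, dC_N/dC_M = −r_N/(r_N+r_P) = −k₁/(k₁+k₂·C_M).
Integrating from C_{M0} to C_M: C_N = (0.101/1.86)·ln[(0.101+1.86·1.19)/(0.101+1.86·0.540)] = 0.05430·ln(2.314/1.106) = 0.04010 mol/L.
C_P = (C_{M0}−C_M)−C_N = 0.6096 mol/L; S̃_{N/P} = 0.04010/0.6096 = 0.0658.

0.0658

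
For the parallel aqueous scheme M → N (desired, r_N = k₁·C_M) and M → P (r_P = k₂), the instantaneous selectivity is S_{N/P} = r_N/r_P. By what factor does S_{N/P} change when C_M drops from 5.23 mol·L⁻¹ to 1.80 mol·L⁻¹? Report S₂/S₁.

S_{N/P} = (k₁/k₂)·C_M, so S₂/S₁ = (C_{M,2}/C_{M,1}).
= 1.80/5.23 = 0.344.

0.344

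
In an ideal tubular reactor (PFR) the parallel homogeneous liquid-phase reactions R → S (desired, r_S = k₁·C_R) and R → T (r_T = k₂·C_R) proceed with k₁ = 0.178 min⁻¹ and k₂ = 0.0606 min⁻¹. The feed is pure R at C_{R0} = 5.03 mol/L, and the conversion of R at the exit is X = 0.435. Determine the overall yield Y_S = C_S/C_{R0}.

C_R = C_{R0}(1−X) = 2.842 mol/L.
Both paths are first order in R, so the instantaneous fraction to S is constant: dC_S/d(−C_R) = k₁/(k₁+k₂) = 0.7460.
C_S = 0.7460·(C_{R0}−C_R) = 0.7460×2.188 = 1.63 mol/L.
Y_S = C_S/C_{R0} = 1.632/5.03 = 0.325.

0.325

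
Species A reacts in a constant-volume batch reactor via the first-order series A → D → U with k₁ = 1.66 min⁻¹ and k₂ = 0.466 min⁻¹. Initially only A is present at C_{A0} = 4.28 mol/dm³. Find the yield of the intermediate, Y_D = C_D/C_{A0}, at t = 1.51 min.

For first-order series with pure A initially, C_D(t) = k₁C_{A0}/(k₂−k₁)·(e^(−k₁t) − e^(−k₂t)).
e^(−k₁t) = e^(−1.66×1.51) = e^(−2.507) = 0.08155; e^(−k₂t) = e^(−0.7037) = 0.4948.
C_D = 1.66×4.28/(0.466−1.66) × (0.08155−0.4948) = (-5.950)×(-0.4132) = 2.459 mol/dm³.
Y_D = C_D/C_{A0} = 2.459/4.28 = 0.575.

0.575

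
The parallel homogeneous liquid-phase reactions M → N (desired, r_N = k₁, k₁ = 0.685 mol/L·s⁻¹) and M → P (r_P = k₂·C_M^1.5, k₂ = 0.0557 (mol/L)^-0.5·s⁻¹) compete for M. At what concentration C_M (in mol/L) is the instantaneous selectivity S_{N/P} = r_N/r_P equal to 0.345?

S_{N/P} = (k₁/k₂)·C_M^-1.5 ⇒ C_M = (S·k₂/k₁)^(1/(-1.5)).
= (0.345×0.0557/0.685)^(-0.6667) = (0.02805)^(-0.6667) = 10.8 mol/L.

10.8 mol/L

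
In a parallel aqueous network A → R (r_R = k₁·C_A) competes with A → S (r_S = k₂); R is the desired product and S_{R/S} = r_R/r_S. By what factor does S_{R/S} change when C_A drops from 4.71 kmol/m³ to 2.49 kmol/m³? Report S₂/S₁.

S_{R/S} = (k₁/k₂)·C_A, so S₂/S₁ = (C_{A,2}/C_{A,1}).
= 2.49/4.71 = 0.529.

0.529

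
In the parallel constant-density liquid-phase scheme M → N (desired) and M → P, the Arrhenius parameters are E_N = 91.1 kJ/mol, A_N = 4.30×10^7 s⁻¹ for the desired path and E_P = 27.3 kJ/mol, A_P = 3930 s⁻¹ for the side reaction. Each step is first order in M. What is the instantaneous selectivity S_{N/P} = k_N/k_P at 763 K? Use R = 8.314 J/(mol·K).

Since both paths have the same order in M, the concentration cancels and S_{N/P} = k_N/k_P = (A_N/A_P)·exp[(E_P−E_N)/(RT)].
(E_P−E_N)/(RT) = (27.3−91.1)×10³/(8.314×763) = -63800/6344 = -10.06.
k_N/k_P = (4.30×10^7/3930)·exp(-10.06) = 10941 × 4.287×10^-5 = 0.469.

0.469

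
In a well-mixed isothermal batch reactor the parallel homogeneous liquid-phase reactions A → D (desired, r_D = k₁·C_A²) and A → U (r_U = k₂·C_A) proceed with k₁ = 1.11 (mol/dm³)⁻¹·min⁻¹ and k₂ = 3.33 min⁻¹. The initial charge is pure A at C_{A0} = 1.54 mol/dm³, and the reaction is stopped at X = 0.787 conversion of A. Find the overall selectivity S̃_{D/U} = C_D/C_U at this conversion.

C_A = C_{A0}(1−X) = 0.3280 mol/dm³.
Along a PFR/batch, dC_U/dC_A = −r_U/(r_D+r_U) = −k₂/(k₂+k₁·C_A).
Integrating from C_{A0} to C_A: C_U = (3.33/1.11)·ln[(3.33+1.11·1.54)/(3.33+1.11·0.328)] = 3.000·ln(5.039/3.694) = 0.9316 mol/dm³.
Then C_D = (C_{A0}−C_A) − C_U = 1.212 − 0.9316 = 0.2803 mol/dm³.
S̃_{D/U} = C_D/C_U = 0.2803/0.9316 = 0.301.

0.301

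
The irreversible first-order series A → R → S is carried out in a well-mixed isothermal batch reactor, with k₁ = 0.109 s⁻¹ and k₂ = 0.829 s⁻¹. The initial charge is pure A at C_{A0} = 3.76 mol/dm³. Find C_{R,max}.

0.364 mol/dm³

At the optimum, C_{R,max}/C_{A0} = (k₁/k₂)^[k₂/(k₂−k₁)].
= (0.109/0.829)^(0.829/(0.829−0.109)) = (0.1315)^(1.151) = 0.09671.
C_{R,max} = 0.09671×3.76 = 0.364 mol/dm³.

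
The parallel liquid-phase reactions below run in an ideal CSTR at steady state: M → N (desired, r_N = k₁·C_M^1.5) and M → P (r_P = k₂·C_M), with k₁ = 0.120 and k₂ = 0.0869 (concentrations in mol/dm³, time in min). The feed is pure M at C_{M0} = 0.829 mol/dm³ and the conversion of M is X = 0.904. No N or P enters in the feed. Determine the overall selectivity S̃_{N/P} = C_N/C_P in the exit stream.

0.390

Exit C_M = C_{M0}(1−X) = 0.829×0.0960 = 0.07958 mol/dm³.
Rates in a CSTR are evaluated at the outlet concentration: r_N = 0.120×0.07958^1.5 = 0.002694, r_P = 0.0869×0.07958 = 0.006916.
Overall selectivity = C_N/C_P = r_Nτ/(r_Pτ) = r_N/r_P = 0.390.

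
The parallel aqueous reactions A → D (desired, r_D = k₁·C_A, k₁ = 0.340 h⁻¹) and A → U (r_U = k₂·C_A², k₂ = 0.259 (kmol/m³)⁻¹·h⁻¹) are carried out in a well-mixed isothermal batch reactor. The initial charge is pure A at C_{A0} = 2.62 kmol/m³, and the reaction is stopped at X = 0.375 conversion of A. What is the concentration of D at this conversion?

0.377 kmol/m³

C_A = C_{A0}(1−X) = 1.638 kmol/m³.
Along a PFR/batch, dC_D/dC_A = −r_D/(r_D+r_U) = −k₁/(k₁+k₂·C_A).
Integrating from C_{A0} to C_A: C_D = (0.340/0.259)·ln[(0.340+0.259·2.62)/(0.340+0.259·1.64)] = 1.313·ln(1.019/0.7641) = 0.3773 kmol/m³.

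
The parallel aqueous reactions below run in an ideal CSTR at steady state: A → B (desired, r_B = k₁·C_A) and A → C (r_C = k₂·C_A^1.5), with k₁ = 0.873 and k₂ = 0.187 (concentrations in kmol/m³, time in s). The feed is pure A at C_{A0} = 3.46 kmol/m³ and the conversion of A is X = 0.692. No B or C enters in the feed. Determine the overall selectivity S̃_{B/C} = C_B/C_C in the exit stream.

4.52

Exit C_A = C_{A0}(1−X) = 3.46×0.308 = 1.066 kmol/m³.
A CSTR operates uniformly at the exit composition, giving r_B = 0.9303 and r_C = 0.2057 (each k·C_A^n at C_A = 1.066).
Overall selectivity = C_B/C_C = r_Bτ/(r_Cτ) = r_B/r_C = 4.52.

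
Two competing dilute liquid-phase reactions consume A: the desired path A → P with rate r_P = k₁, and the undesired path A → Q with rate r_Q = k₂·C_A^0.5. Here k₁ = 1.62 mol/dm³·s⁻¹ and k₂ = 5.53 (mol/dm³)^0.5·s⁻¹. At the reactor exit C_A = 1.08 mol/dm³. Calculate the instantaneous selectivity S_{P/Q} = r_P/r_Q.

S_{P/Q} = r_P/r_Q = (k₁)/(k₂·C_A^0.5) = (k₁/k₂)·C_A^-0.5.
= (1.62) / (5.53×1.080^0.5) = 1.620/5.747 = 0.282.
The undesired path is higher order in A, so low C_A (CSTR or dilute feed) favours P.

0.282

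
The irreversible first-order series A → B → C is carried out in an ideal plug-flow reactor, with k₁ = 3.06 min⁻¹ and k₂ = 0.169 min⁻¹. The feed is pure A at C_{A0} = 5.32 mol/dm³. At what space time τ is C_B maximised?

1.00 min

The intermediate peaks when r₁ = r₂, i.e. k₁e^(−k₁τ) = k₂e^(−k₂τ), giving τ_opt = ln(k₂/k₁)/(k₂−k₁).
= ln(0.169/3.06)/(0.169−3.06) = ln(0.05523)/-2.891 = -2.896/-2.891 = 1.00 min.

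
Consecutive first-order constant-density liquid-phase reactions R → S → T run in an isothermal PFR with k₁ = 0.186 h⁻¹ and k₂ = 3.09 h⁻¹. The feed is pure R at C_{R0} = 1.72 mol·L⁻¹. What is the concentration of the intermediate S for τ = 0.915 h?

Solving the coupled first-order balances gives C_S(τ) = [k₁/(k₂−k₁)]·C_{R0}·(e^(−k₁τ) − e^(−k₂τ)).
e^(−k₁τ) = e^(−0.186×0.915) = e^(−0.1702) = 0.8435; e^(−k₂τ) = e^(−2.827) = 0.05917.
C_S = 0.186×1.72/(3.09−0.186) × (0.8435−0.05917) = 0.1102×0.7843 = 0.08641 mol·L⁻¹.

0.0864 mol·L⁻¹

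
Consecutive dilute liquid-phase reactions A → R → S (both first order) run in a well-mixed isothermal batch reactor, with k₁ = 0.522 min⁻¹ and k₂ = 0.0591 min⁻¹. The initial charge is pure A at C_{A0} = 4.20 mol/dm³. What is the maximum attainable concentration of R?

For a first-order series the maximum intermediate yield is C_{R,max}/C_{A0} = (k₁/k₂)^[k₂/(k₂−k₁)].
= (0.522/0.0591)^(0.0591/(0.0591−0.522)) = (8.832)^(-0.1277) = 0.7572.
C_{R,max} = 0.7572×4.20 = 3.18 mol/dm³.

3.18 mol/dm³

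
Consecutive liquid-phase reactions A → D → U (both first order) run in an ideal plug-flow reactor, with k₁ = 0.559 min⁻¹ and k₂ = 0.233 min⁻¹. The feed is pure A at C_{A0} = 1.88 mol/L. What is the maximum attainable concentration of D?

For a first-order series the maximum intermediate yield is C_{D,max}/C_{A0} = (k₁/k₂)^[k₂/(k₂−k₁)].
= (0.559/0.233)^(0.233/(0.233−0.559)) = (2.399)^(-0.7147) = 0.5350.
C_{D,max} = 0.5350×1.88 = 1.01 mol/L.

1.01 mol/L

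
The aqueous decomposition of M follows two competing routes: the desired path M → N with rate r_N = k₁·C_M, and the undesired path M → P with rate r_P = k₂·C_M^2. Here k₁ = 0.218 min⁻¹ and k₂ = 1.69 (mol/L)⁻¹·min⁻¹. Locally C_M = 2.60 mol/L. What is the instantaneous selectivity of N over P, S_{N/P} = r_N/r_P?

0.0496

S_{N/P} = r_N/r_P = (k₁·C_M)/(k₂·C_M^2) = (k₁/k₂)·C_M⁻¹.
= (0.218×2.600) / (1.69×2.600^2) = 0.5668/11.42 = 0.0496.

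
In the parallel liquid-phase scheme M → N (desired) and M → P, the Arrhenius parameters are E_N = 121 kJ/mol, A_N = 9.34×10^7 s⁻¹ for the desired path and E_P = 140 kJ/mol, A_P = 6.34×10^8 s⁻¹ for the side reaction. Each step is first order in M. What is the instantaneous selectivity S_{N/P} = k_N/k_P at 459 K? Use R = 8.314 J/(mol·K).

Since both paths have the same order in M, the concentration cancels and S_{N/P} = k_N/k_P = (A_N/A_P)·exp[(E_P−E_N)/(RT)].
(E_P−E_N)/(RT) = (140−121)×10³/(8.314×459) = 19000/3816 = 4.979.
k_N/k_P = (9.34×10^7/6.34×10^8)·exp(4.979) = 0.1473 × 145.3 = 21.4.

21.4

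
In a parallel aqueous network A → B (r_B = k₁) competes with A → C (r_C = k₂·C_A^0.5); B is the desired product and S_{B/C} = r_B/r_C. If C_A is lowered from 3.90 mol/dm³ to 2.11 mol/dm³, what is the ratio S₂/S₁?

S_{B/C} = (k₁/k₂)·C_A^-0.5, so S₂/S₁ = (C_{A,2}/C_{A,1})^-0.5.
= (2.11/3.90)^(-0.5) = (0.5410)^(-0.5) = 1.36.

1.36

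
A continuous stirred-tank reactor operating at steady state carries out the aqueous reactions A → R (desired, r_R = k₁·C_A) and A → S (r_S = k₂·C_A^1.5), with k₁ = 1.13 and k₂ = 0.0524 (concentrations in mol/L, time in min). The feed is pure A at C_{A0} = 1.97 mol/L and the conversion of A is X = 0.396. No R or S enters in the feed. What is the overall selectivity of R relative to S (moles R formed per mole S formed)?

19.8

Exit C_A = C_{A0}(1−X) = 1.97×0.604 = 1.190 mol/L.
A CSTR operates uniformly at the exit composition, giving r_R = 1.345 and r_S = 0.06801 (each k·C_A^n at C_A = 1.190).
Overall selectivity = C_R/C_S = r_Rτ/(r_Sτ) = r_R/r_S = 19.8.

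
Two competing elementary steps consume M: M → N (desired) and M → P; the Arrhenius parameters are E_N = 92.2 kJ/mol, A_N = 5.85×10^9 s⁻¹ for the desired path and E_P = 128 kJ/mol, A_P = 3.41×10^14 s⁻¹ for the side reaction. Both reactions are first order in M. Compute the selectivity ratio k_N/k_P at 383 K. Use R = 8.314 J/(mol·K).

1.31

With equal orders, S_{N/P} = k_N/k_P = (A_N/A_P)·exp[(E_P−E_N)/(RT)].
(E_P−E_N)/(RT) = (128−92.2)×10³/(8.314×383) = 35800/3184 = 11.24.
k_N/k_P = (5.85×10^9/3.41×10^14)·exp(11.24) = 1.716×10^-5 × 76328 = 1.31.
Since E_N < E_P, lowering the temperature improves selectivity toward N.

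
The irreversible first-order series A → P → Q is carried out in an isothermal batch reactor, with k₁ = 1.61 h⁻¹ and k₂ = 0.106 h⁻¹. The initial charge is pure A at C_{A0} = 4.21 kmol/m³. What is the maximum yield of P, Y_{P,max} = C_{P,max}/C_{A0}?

0.826

Evaluating C_P at t_opt = ln(k₂/k₁)/(k₂−k₁) gives C_{P,max}/C_{A0} = (k₁/k₂)^[k₂/(k₂−k₁)].
= (1.61/0.106)^(0.106/(0.106−1.61)) = (15.19)^(-0.07048) = 0.8255.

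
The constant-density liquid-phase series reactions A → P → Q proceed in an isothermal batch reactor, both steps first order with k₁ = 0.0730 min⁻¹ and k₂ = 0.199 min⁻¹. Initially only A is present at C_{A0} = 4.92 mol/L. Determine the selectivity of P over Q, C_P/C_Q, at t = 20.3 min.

0.186

The intermediate concentration in a first-order A→B→C sequence is C_P = k₁C_{A0}(e^(−k₁t) − e^(−k₂t))/(k₂−k₁).
e^(−k₁t) = e^(−0.0730×20.3) = e^(−1.482) = 0.2272; e^(−k₂t) = e^(−4.040) = 0.01760.
C_P = 0.0730×4.92/(0.199−0.0730) × (0.2272−0.01760) = 2.850×0.2096 = 0.5975 mol/L.
C_A = C_{A0}e^(−k₁t) = 1.118 mol/L, so C_Q = C_{A0}−C_A−C_P = 3.205 mol/L; C_P/C_Q = 0.186.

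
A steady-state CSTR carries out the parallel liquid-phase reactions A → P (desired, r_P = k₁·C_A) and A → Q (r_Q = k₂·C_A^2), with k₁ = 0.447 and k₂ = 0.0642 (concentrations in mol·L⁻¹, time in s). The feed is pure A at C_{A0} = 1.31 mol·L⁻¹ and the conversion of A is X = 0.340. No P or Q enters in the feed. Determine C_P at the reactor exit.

Exit C_A = C_{A0}(1−X) = 1.31×0.660 = 0.8646 mol·L⁻¹.
Rates in a CSTR are evaluated at the outlet concentration: r_P = 0.447×0.8646 = 0.3865, r_Q = 0.0642×0.8646^2 = 0.04799.
Fraction of consumed A going to P: r_P/(r_P+r_Q) = 0.8895.
C_P = 0.8895·C_{A0}·X = 0.8895×1.31×0.340 = 0.396 mol·L⁻¹.

0.396 mol·L⁻¹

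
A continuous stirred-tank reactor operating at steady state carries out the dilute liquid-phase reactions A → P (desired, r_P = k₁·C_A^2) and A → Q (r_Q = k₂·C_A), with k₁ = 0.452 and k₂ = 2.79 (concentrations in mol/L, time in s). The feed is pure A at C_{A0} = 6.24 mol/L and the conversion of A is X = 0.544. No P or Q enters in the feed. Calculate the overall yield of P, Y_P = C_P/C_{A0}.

0.172

Exit C_A = C_{A0}(1−X) = 6.24×0.456 = 2.845 mol/L.
In a CSTR the entire volume is at exit conditions, so r_P = 0.452×2.845^2 = 3.660 and r_Q = 2.79×2.845 = 7.939.
Fraction of consumed A going to P: r_P/(r_P+r_Q) = 0.3155.
C_P = 0.3155·C_{A0}·X = 0.3155×6.24×0.544 = 1.07 mol/L; Y_P = C_P/C_{A0} = 0.172.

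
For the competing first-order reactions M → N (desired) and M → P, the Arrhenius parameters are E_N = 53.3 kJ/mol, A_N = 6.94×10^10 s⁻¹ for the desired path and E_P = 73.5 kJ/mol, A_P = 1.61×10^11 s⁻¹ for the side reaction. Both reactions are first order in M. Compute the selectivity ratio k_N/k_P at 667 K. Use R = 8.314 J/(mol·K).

k_N/k_P = (A_N/A_P)·exp[−(E_N−E_P)/(RT)] = (A_N/A_P)·exp[(E_P−E_N)/(RT)].
(E_P−E_N)/(RT) = (73.5−53.3)×10³/(8.314×667) = 20200/5545 = 3.643.
k_N/k_P = (6.94×10^10/1.61×10^11)·exp(3.643) = 0.4311 × 38.19 = 16.5.

16.5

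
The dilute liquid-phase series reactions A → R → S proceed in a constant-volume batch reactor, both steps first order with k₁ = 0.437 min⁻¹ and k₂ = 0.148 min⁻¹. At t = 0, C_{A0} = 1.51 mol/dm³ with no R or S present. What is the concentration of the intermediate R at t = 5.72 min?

0.792 mol/dm³

The intermediate concentration in a first-order A→B→C sequence is C_R = k₁C_{A0}(e^(−k₁t) − e^(−k₂t))/(k₂−k₁).
e^(−k₁t) = e^(−0.437×5.72) = e^(−2.500) = 0.08211; e^(−k₂t) = e^(−0.8466) = 0.4289.
C_R = 0.437×1.51/(0.148−0.437) × (0.08211−0.4289) = (-2.283)×(-0.3468) = 0.7918 mol/dm³.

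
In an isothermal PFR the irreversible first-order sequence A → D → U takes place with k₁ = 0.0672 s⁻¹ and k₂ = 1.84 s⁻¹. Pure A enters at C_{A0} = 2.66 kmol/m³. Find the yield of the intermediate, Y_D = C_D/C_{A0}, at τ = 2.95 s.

The intermediate concentration in a first-order A→B→C sequence is C_D = k₁C_{A0}(e^(−k₁τ) − e^(−k₂τ))/(k₂−k₁).
e^(−k₁τ) = e^(−0.0672×2.95) = e^(−0.1982) = 0.8202; e^(−k₂τ) = e^(−5.428) = 0.004392.
C_D = 0.0672×2.66/(1.84−0.0672) × (0.8202−0.004392) = 0.1008×0.8158 = 0.08226 kmol/m³.
Y_D = C_D/C_{A0} = 0.08226/2.66 = 0.0309.

0.0309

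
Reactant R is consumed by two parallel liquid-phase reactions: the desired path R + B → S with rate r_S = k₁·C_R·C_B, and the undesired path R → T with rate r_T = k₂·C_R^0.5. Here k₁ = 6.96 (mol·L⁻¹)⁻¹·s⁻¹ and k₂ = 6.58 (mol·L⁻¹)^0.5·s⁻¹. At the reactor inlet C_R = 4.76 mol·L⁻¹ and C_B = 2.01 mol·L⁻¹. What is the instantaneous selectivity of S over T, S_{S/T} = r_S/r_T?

4.64

S_{S/T} = r_S/r_T = (k₁·C_R·C_B)/(k₂·C_R^0.5) = (k₁/k₂)·C_R^0.5·C_B.
= (6.96×4.760×2.010) / (6.58×4.760^0.5) = 66.59/14.36 = 4.64.
Since the desired path is higher order in R, keeping C_R high (PFR or concentrated feed) favours S.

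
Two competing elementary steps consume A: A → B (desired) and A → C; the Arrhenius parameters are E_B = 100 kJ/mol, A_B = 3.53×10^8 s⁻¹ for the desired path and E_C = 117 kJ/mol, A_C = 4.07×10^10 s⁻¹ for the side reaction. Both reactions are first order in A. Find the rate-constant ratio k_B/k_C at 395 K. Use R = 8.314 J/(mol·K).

1.54

k_B/k_C = (A_B/A_C)·exp[−(E_B−E_C)/(RT)] = (A_B/A_C)·exp[(E_C−E_B)/(RT)].
(E_C−E_B)/(RT) = (117−100)×10³/(8.314×395) = 17000/3284 = 5.177.
k_B/k_C = (3.53×10^8/4.07×10^10)·exp(5.177) = 0.008673 × 177.1 = 1.54.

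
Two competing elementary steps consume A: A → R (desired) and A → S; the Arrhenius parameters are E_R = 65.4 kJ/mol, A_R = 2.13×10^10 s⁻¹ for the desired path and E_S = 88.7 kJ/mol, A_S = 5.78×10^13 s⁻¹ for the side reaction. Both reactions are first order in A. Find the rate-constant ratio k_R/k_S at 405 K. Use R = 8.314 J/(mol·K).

0.373

k_R/k_S = (A_R/A_S)·exp[−(E_R−E_S)/(RT)] = (A_R/A_S)·exp[(E_S−E_R)/(RT)].
(E_S−E_R)/(RT) = (88.7−65.4)×10³/(8.314×405) = 23300/3367 = 6.920.
k_R/k_S = (2.13×10^10/5.78×10^13)·exp(6.920) = 3.685×10^-4 × 1012 = 0.373.
Since E_R < E_S, lowering the temperature improves selectivity toward R.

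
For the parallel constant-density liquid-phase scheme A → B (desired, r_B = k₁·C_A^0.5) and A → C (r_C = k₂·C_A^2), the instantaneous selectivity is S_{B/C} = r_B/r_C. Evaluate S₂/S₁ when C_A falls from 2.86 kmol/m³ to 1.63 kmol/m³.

2.32

S_{B/C} = (k₁/k₂)·C_A^-1.5, so S₂/S₁ = (C_{A,2}/C_{A,1})^-1.5.
= (1.63/2.86)^(-1.5) = (0.5699)^(-1.5) = 2.32.
Selectivity toward B rises as C_A falls — low-concentration operation is favoured.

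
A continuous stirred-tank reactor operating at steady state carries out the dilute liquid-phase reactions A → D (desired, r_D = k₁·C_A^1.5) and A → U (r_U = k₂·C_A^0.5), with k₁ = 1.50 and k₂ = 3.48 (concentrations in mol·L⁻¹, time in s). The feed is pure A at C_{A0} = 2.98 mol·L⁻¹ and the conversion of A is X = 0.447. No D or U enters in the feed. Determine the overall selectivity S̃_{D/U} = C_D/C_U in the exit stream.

Exit C_A = C_{A0}(1−X) = 2.98×0.553 = 1.648 mol·L⁻¹.
In a CSTR the entire volume is at exit conditions, so r_D = 1.50×1.648^1.5 = 3.173 and r_U = 3.48×1.648^0.5 = 4.467.
Overall selectivity = C_D/C_U = r_Dτ/(r_Uτ) = r_D/r_U = 0.710.

0.710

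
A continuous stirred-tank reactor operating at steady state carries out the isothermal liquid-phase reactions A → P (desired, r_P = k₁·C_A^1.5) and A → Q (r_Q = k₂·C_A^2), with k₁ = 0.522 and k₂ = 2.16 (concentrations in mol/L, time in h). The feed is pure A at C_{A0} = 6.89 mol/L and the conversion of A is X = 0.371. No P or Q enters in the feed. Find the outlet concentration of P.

0.266 mol/L

Exit C_A = C_{A0}(1−X) = 6.89×0.629 = 4.334 mol/L.
A CSTR operates uniformly at the exit composition, giving r_P = 4.710 and r_Q = 40.57 (each k·C_A^n at C_A = 4.334).
Fraction of consumed A going to P: r_P/(r_P+r_Q) = 0.1040.
C_P = 0.1040·C_{A0}·X = 0.1040×6.89×0.371 = 0.266 mol/L.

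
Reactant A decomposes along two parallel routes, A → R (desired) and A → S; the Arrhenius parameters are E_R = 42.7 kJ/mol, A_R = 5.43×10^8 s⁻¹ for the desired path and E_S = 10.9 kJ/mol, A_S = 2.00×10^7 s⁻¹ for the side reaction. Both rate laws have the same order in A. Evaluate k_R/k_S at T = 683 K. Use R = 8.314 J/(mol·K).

0.100

With equal orders, S_{R/S} = k_R/k_S = (A_R/A_S)·exp[(E_S−E_R)/(RT)].
(E_S−E_R)/(RT) = (10.9−42.7)×10³/(8.314×683) = -31800/5678 = -5.600.
k_R/k_S = (5.43×10^8/2.00×10^7)·exp(-5.600) = 27.15 × 0.003697 = 0.100.
Since E_R > E_S, raising the temperature improves selectivity toward R.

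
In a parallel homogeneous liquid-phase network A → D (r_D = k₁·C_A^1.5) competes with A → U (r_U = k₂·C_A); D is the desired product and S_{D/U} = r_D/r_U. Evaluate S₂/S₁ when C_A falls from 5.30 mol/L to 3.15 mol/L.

0.771

S_{D/U} = (k₁/k₂)·C_A^0.5, so S₂/S₁ = (C_{A,2}/C_{A,1})^0.5.
= (3.15/5.30)^0.5 = (0.5943)^0.5 = 0.771.
Selectivity toward D falls as C_A falls — high-concentration operation is favoured.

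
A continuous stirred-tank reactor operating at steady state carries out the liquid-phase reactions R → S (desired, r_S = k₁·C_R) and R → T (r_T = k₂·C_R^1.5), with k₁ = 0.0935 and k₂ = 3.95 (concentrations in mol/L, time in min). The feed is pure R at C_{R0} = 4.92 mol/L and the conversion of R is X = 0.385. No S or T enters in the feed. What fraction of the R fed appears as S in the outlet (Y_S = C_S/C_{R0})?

Exit C_R = C_{R0}(1−X) = 4.92×0.615 = 3.026 mol/L.
A CSTR operates uniformly at the exit composition, giving r_S = 0.2829 and r_T = 20.79 (each k·C_R^n at C_R = 3.026).
Fraction of consumed R going to S: r_S/(r_S+r_T) = 0.01343.
C_S = 0.01343·C_{R0}·X = 0.01343×4.92×0.385 = 0.0254 mol/L; Y_S = C_S/C_{R0} = 0.00517.

0.00517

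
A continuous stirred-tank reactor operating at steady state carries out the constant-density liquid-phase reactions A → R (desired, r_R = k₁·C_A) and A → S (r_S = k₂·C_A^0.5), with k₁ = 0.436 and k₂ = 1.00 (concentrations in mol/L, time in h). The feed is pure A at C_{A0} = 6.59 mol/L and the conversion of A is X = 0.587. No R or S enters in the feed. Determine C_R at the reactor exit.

Exit C_A = C_{A0}(1−X) = 6.59×0.413 = 2.722 mol/L.
In a CSTR the entire volume is at exit conditions, so r_R = 0.436×2.722 = 1.187 and r_S = 1.00×2.722^0.5 = 1.650.
Fraction of consumed A going to R: r_R/(r_R+r_S) = 0.4184.
C_R = 0.4184·C_{A0}·X = 0.4184×6.59×0.587 = 1.62 mol/L.

1.62 mol/L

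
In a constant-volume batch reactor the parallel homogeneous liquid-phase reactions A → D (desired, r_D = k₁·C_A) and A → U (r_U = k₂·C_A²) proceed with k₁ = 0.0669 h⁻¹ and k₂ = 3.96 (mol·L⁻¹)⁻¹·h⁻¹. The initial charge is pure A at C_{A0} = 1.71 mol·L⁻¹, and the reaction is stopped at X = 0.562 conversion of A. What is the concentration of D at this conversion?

C_A = C_{A0}(1−X) = 0.7490 mol·L⁻¹.
Along a PFR/batch, dC_D/dC_A = −r_D/(r_D+r_U) = −k₁/(k₁+k₂·C_A).
Integrating from C_{A0} to C_A: C_D = (0.0669/3.96)·ln[(0.0669+3.96·1.71)/(0.0669+3.96·0.749)] = 0.01689·ln(6.838/3.033) = 0.01374 mol·L⁻¹.

0.0137 mol·L⁻¹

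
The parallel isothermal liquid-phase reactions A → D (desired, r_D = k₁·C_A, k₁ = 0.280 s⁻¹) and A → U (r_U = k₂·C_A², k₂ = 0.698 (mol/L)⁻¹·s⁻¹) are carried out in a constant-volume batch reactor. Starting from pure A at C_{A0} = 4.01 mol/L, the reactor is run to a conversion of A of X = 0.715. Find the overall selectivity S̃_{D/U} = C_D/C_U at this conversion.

0.172

C_A = C_{A0}(1−X) = 1.143 mol/L.
Along a PFR/batch, dC_D/dC_A = −r_D/(r_D+r_U) = −k₁/(k₁+k₂·C_A).
Integrating from C_{A0} to C_A: C_D = (0.280/0.698)·ln[(0.280+0.698·4.01)/(0.280+0.698·1.14)] = 0.4011·ln(3.079/1.078) = 0.4211 mol/L.
C_U = (C_{A0}−C_A)−C_D = 2.446 mol/L; S̃_{D/U} = 0.4211/2.446 = 0.172.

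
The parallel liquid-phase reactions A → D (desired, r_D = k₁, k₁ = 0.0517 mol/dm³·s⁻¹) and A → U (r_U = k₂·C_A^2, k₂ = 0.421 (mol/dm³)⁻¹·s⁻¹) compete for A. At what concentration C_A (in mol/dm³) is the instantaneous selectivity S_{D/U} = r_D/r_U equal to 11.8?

0.102 mol/dm³

S_{D/U} = (k₁/k₂)·C_A^-2 ⇒ C_A = (S·k₂/k₁)^(-0.5).
= (11.8×0.421/0.0517)^(-0.5) = (96.09)^(-0.5) = 0.102 mol/dm³.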